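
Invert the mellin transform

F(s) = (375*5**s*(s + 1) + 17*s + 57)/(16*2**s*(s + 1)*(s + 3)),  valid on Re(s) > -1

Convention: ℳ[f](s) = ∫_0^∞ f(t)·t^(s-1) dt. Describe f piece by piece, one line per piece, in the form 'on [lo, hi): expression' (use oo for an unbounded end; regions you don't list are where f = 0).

along the cuts 1/2, ℳ[f](s) splits into 2 integrals
∫ 5*t/2·t^(s-1) over [0, 1/2)
piece [1/2, 5/2): integrate 3*t**3/2 against the kernel

on [0, 1/2): 5*t/2
on [1/2, 5/2): 3*t**3/2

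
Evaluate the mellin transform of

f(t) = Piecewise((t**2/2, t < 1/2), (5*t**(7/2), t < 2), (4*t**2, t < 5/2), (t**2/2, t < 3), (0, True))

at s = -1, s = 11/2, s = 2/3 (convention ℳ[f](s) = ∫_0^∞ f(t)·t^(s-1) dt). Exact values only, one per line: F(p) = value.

integrate the 4 segments split at 1/2, 2, 5/2, then add the results
the [0, 1/2) slice contributes ∫ t**2/2·t^(s-1) dt
segment 1/2 to 2 holds 5*t**(7/2); add its integral
[2, 5/2) adds the kernel integral of 4*t**2
on [5/2, 3): add ∫ t**2/2·t^(s-1) dt

F(-1) = 5/2 + 31*sqrt(2)/4
F(11/2) = -87381*sqrt(2)/1280 + 729*sqrt(3)/5 + 145635/512 + 109375*sqrt(10)/768
F(2/3) = -6*2**(2/3) - 3*2**(5/6)/80 + 3*2**(1/3)/128 + 27*3**(2/3)/16 + 525*2**(1/3)*5**(2/3)/128 + 96*2**(1/6)/5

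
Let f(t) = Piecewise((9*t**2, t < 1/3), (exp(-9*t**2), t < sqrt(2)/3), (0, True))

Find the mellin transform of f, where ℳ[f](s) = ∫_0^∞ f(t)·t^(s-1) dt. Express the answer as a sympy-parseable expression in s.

back out the common scale on t: t**2 on [0, 1); exp(-t**2) on [1, sqrt(2))
the power substitution comes off first: t on [0, 1); exp(-t) on [1, 2)
split f at 1/3: ℳ[f](s) collects 2 kernel integrals
on [0, 1/3) integrate f = 9*t**2 against the kernel
between 1/3 and sqrt(2)/3 the integrand is exp(-9*t**2)·t^(s-1)

((s + 2)*uppergamma(s/2, 1) - (s + 2)*uppergamma(s/2, 2) + 2)/(2*3**s*(s + 2))
  Re(s) > -2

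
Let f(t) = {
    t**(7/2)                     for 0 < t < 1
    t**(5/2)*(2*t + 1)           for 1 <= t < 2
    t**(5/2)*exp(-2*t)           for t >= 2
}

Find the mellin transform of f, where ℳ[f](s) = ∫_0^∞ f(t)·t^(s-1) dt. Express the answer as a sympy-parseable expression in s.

back out the shared t-power: t**3 on [0, 1); t**2*(2*t + 1) on [1, 2); t**2*exp(-2*t) on [2, ∞)
invert the shared t-power to get t on [0, 1); 2*t + 1 on [1, 2); exp(-2*t) on [2, ∞)
the 3 pieces separated at 1, 2 each add one integral
over [0, 1), the kernel integral of t**(7/2) enters the sum
over [1, 2), the kernel integral of t**(5/2)*(2*t + 1) enters the sum
the [2, ∞) slice contributes ∫ t**(5/2)*exp(-2*t)·t^(s-1) dt

4**(-s - 5/2)*(2**(s + 5/2)*(s + 5/2)*(s + 7/2)*uppergamma(s + 5/2, 4) - 2*4**(s + 5/2)*(s + 5/2) - 4**(s + 5/2) + 5*8**(s + 5/2)*(s + 5/2) + 8**(s + 5/2))/((s + 5/2)*(s + 7/2))
  Re(s) > -7/2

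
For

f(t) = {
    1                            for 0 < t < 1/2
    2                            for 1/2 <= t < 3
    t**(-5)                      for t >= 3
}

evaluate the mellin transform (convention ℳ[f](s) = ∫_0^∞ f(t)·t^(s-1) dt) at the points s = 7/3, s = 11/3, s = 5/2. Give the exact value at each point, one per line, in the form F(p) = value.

back out the shared t-power: t on [0, 1/2); 2*t on [1/2, 3); t**(-4) on [3, ∞)
breakpoints 1/2, 3: one integral from each of the 3 segments
the [0, 1/2) slice contributes ∫ 1·t^(s-1) dt
∫ over [1/2, 3) of 2·t^(s-1) joins the sum
the [3, ∞) slice contributes ∫ t**(-5)·t^(s-1) dt

F(7/3) = 2**(2/3)*(-54 + 3895*6**(1/3))/1008
F(11/3) = 2**(1/3)*(-9 + 3910*6**(2/3))/528
F(5/2) = sqrt(2)*(-27 + 1948*sqrt(6))/540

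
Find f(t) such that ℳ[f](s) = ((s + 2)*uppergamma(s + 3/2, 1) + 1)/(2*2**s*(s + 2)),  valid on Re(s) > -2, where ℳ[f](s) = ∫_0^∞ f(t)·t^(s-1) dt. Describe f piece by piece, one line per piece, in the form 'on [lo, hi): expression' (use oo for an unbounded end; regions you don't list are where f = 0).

peel off the shared t-power: 2*t on [0, 1/2); sqrt(2)*sqrt(t)*exp(-2*t) on [1/2, ∞)
peel off the common scale on t: t on [0, 1); sqrt(t)*exp(-t) on [1, ∞)
strip the shared t-power: sqrt(t) on [0, 1); exp(-t) on [1, ∞)
the 2 pieces separated at 1/2 each add one integral
over [0, 1/2), the kernel integral of 2*t**2 enters the sum
segment [1/2, ∞) carries sqrt(2)*t**(3/2)*exp(-2*t); integrate it

on [0, 1/2): 2*t**2
on [1/2, oo): sqrt(2)*t**(3/2)*exp(-2*t)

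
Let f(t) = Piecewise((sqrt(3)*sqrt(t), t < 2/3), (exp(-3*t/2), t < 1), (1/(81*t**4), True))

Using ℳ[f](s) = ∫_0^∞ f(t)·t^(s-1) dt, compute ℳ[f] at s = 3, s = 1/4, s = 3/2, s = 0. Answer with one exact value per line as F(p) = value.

F(3) = -58*exp(-3/2)/27 + 1/81 + 16*sqrt(2)/189 + 40*exp(-1)/27
F(1/4) = 3**(3/4)*(-1215*2**(1/4)*uppergamma(1/4, 3/2) + 4*3**(1/4) + 1215*2**(1/4)*uppergamma(1/4, 1) + 1620*2**(3/4))/3645
F(3/2) = -2*exp(-3/2)/3 - sqrt(6)*sqrt(pi)*erfc(sqrt(6)/2)/9 + 2/405 + sqrt(6)*sqrt(pi)*erfc(1)/9 + 2*sqrt(6)*exp(-1)/9 + 2*sqrt(3)/9
F(0) = Ei(-3/2) + 1/324 - Ei(-1) + 2*sqrt(2)

undo the common scale on t: sqrt(t) on [0, 2); exp(-t/2) on [2, 3); t**(-4) on [3, ∞)
along the cuts 2/3, 1, ℳ[f](s) splits into 3 integrals
the [0, 2/3) slice contributes ∫ sqrt(3)*sqrt(t)·t^(s-1) dt
[2/3, 1) adds the kernel integral of exp(-3*t/2)
segment 1 to ∞ holds 1/(81*t**4); add its integral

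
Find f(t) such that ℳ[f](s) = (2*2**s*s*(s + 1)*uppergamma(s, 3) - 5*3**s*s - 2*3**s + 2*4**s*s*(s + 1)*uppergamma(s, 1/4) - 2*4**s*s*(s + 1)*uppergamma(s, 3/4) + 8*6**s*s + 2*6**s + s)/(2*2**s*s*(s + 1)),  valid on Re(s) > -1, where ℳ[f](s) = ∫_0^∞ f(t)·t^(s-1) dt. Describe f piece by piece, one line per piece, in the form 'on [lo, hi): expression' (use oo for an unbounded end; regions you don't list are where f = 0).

slice at 1/2, 3/2, 3, transform all 4 pieces, and sum them
∫ t·t^(s-1) over [0, 1/2)
on [1/2, 3/2): add ∫ exp(-t/2)·t^(s-1) dt
segment 3/2 to 3 holds (t + 1); add its integral
the [3, ∞) slice contributes ∫ exp(-t)·t^(s-1) dt

on [0, 1/2): t
on [1/2, 3/2): exp(-t/2)
on [3/2, 3): t + 1
on [3, oo): exp(-t)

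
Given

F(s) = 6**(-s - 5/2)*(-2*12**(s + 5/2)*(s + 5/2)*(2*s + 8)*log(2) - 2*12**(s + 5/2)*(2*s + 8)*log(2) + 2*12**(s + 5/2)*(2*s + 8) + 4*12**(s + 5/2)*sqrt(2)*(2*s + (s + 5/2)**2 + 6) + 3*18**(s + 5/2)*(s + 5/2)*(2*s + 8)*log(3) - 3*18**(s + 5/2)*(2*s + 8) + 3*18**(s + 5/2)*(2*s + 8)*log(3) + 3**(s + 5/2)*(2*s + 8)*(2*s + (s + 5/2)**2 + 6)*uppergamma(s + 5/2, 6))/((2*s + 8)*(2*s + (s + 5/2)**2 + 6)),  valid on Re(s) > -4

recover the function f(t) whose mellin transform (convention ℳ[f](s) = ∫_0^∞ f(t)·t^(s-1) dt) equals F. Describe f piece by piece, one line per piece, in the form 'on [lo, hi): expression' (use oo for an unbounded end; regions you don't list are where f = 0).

on [0, 2): t**4
on [2, 3): t**(7/2)*log(t)
on [3, oo): t**(5/2)*exp(-2*t)

invert the shared t-power to get t**(7/2) on [0, 2); t**3*log(t) on [2, 3); t**2*exp(-2*t) on [3, ∞)
reversing the shared t-power: t**(3/2) on [0, 2); t*log(t) on [2, 3); exp(-2*t) on [3, ∞)
cuts at 2, 3: linearity sums the 3 kernel integrals
on [0, 2) integrate f = t**4 against the kernel
for t in [2, 3): the term is ∫ t**(7/2)*log(t)·t^(s-1)
on [3, ∞) integrate f = t**(5/2)*exp(-2*t) against the kernel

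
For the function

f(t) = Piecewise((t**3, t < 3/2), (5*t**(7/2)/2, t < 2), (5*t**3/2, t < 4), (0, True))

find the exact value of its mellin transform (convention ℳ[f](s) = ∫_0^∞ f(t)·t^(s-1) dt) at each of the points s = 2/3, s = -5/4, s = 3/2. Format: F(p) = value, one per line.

F(2/3) = -60*2**(2/3)/11 - 243*2**(5/6)*3**(1/6)/160 + 81*2**(1/3)*3**(2/3)/176 + 48*2**(1/6)/5 + 960*2**(1/3)/11
F(-5/4) = -20*2**(3/4)/7 - 5*2**(3/4)*3**(1/4)/4 + 3*2**(1/4)*3**(3/4)/7 + 40*2**(1/4)/9 + 80*sqrt(2)/7
F(3/2) = -80*sqrt(2)/9 + 9*sqrt(6)/16 + 170869/576

slice at 3/2, 2, transform all 3 pieces, and sum them
piece [0, 3/2): integrate t**3 against the kernel
segment 3/2 to 2 holds 5*t**(7/2)/2; add its integral
∫ 5*t**3/2·t^(s-1) over [2, 4)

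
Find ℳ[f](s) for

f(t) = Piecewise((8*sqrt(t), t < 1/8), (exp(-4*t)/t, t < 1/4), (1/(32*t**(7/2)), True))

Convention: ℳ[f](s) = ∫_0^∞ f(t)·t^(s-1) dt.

2**(2 - 3*s)*(2**s*(2*s - 7)*(2*s + 1)*uppergamma(s - 1, 1/2) - 2**s*(2*s - 7)*(2*s + 1)*uppergamma(s - 1, 1) + 2**(s + 1)*(-2*s - 1) + sqrt(2)*(2*s - 7))/((2*s - 7)*(2*s + 1))
  -1/2 < Re(s) < 7/2

invert the shared t-power to get 8*t**(3/2) on [0, 1/8); exp(-4*t) on [1/8, 1/4); 1/(32*t**(5/2)) on [1/4, ∞)
remove the common scale on t first: 2*sqrt(2)*t**(3/2) on [0, 1/4); exp(-2*t) on [1/4, 1/2); sqrt(2)/(8*t**(5/2)) on [1/2, ∞)
peel off the common scale on t: t**(3/2) on [0, 1/2); exp(-t) on [1/2, 1); t**(-5/2) on [1, ∞)
f breaks at 1/8, 1/4 into 3 integrals to sum
between 0 and 1/8 the integrand is 8*sqrt(t)·t^(s-1)
segment [1/8, 1/4) carries exp(-4*t)/t; integrate it
∫ over [1/4, ∞) of 1/(32*t**(7/2))·t^(s-1) joins the sum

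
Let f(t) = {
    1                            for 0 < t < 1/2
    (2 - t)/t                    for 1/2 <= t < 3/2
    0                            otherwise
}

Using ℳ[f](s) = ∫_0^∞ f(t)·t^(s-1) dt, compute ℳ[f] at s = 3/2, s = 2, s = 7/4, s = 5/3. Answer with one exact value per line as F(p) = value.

F(3/2) = sqrt(2)*(-10 + 9*sqrt(3))/6
F(2) = 9/8
F(7/4) = 2**(1/4)*(-22 + 19*3**(3/4))/21
F(5/3) = 3*2**(1/3)*(-8 + 7*3**(2/3))/20

the shared t-power comes off first: t on [0, 1/2); 2 - t on [1/2, 3/2)
along the cuts 1/2, ℳ[f](s) splits into 2 integrals
piece [0, 1/2): integrate 1 against the kernel
segment [1/2, 3/2) carries (2 - t)/t; integrate it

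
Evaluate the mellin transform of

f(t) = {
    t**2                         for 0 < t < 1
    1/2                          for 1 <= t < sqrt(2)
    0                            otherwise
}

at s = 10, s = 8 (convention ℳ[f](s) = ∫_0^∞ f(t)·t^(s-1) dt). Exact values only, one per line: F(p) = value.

peel off the power substitution: t on [0, 1); 1/2 on [1, 2)
breakpoints 1: one integral from each of the 2 segments
piece [0, 1): integrate t**2 against the kernel
[1, sqrt(2)) adds the kernel integral of 1/2

F(10) = 49/30
F(8) = 83/80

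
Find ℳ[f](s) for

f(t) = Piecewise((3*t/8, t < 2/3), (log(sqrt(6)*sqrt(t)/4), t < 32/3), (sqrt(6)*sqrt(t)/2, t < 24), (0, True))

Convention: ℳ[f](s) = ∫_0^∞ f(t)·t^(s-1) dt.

remove the common scale on t first: t/4 on [0, 1); log(sqrt(t)/2) on [1, 16); sqrt(t) on [16, 36)
peel off the power substitution: t**2/4 on [0, 1); log(t/2) on [1, 4); t on [4, 6)
peel off the common scale on t: t**2 on [0, 1/2); log(t) on [1/2, 2); 2*t on [2, 3)
the 3 pieces separated at 2/3, 32/3 each add one integral
the [0, 2/3) slice contributes ∫ 3*t/8·t^(s-1) dt
between 2/3 and 32/3 the integrand is log(sqrt(6)*sqrt(t)/4)·t^(s-1)
[32/3, 24) adds the kernel integral of sqrt(6)*sqrt(t)/2

2**s*(4*16**s*s*(s + 1)*(2*s + 1)*log(2) - 32*2**(4*s)*s**2*(s + 1) - 2*2**(4*s)*(s + 1)*(2*s + 1) + 48*6**(2*s)*s**2*(s + 1) + s**2*(2*s + 1) + 4*s*(s + 1)*(2*s + 1)*log(2) + 2*(s + 1)*(2*s + 1))/(4*3**s*s**2*(s + 1)*(2*s + 1))
  Re(s) > -1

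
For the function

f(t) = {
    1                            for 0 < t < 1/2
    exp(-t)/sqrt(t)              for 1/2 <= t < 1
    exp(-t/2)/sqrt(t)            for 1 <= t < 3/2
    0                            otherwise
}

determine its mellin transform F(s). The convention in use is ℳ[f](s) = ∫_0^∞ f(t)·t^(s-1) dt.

uppergamma(s - 1/2, 1/2) - uppergamma(s - 1/2, 1) + sqrt(2)*4**s*uppergamma(s - 1/2, 1/2)/(2*2**s) - sqrt(2)*4**s*uppergamma(s - 1/2, 3/4)/(2*2**s) + 1/(2**s*s)
  Re(s) > 0

reversing the shared t-power: t on [0, 1/2); sqrt(t)*exp(-t) on [1/2, 1); sqrt(t)*exp(-t/2) on [1, 3/2)
back out the shared t-power: sqrt(t) on [0, 1/2); exp(-t) on [1/2, 1); exp(-t/2) on [1, 3/2)
breakpoints 1/2, 1: one integral from each of the 3 segments
on [0, 1/2) integrate f = 1 against the kernel
∫ exp(-t)/sqrt(t)·t^(s-1) over [1/2, 1)
segment 1 to 3/2 holds exp(-t/2)/sqrt(t); add its integral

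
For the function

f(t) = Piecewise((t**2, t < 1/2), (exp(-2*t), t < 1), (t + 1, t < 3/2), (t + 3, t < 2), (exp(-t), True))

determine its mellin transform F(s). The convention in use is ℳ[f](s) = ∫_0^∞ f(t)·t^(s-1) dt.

treat the 5 regions marked off by 1/2, 1, 3/2, 2 separately and sum
on [0, 1/2) integrate f = t**2 against the kernel
on [1/2, 1) integrate f = exp(-2*t) against the kernel
segment 1 to 3/2 holds (t + 1); add its integral
for t in [3/2, 2): the term is ∫ (t + 3)·t^(s-1)
∫ over [2, ∞) of exp(-t)·t^(s-1) joins the sum

(20*2**(2*s)*s*(s + 2) + 12*2**(2*s)*(s + 2) + 4*2**s*s*(s + 1)*(s + 2)*uppergamma(s, 2) - 8*2**s*s*(s + 2) - 4*2**s*(s + 2) - 8*3**s*s*(s + 2) - 8*3**s*(s + 2) + 4*s*(s + 1)*(s + 2)*uppergamma(s, 1) - 4*s*(s + 1)*(s + 2)*uppergamma(s, 2) + s*(s + 1))/(4*2**s*s*(s + 1)*(s + 2))
  Re(s) > -2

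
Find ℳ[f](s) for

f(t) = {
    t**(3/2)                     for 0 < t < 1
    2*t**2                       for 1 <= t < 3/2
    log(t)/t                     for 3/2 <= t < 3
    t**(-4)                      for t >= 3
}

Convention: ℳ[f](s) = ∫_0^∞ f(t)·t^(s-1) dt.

summing 4 kernel integrals split by 1, 3/2, 3 yields ℳ[f](s)
on [0, 1) integrate f = t**(3/2) against the kernel
∫ 2*t**2·t^(s-1) over [1, 3/2)
segment [3/2, 3) carries log(t)/t; integrate it
segment [3, ∞) carries t**(-4); integrate it

(324*2**s*(s - 4)*(s + 2)*(s**2 - 2*s + 1) - 324*2**s*(s - 4)*(2*s + 3)*(s**2 - 2*s + 1) - 108*3**s*s*(s - 4)*(s + 2)*(2*s + 3)*log(3) + 108*3**s*s*(s - 4)*(s + 2)*(2*s + 3)*log(2) - 108*3**s*(s - 4)*(s + 2)*(2*s + 3)*log(2) + 108*3**s*(s - 4)*(s + 2)*(2*s + 3) + 108*3**s*(s - 4)*(s + 2)*(2*s + 3)*log(3) + 729*3**s*(s - 4)*(2*s + 3)*(s**2 - 2*s + 1) + 54*6**s*s*(s - 4)*(s + 2)*(2*s + 3)*log(3) - 54*6**s*(s - 4)*(s + 2)*(2*s + 3)*log(3) - 54*6**s*(s - 4)*(s + 2)*(2*s + 3) - 2*6**s*(s + 2)*(2*s + 3)*(s**2 - 2*s + 1))/(162*2**s*(s - 4)*(s + 2)*(2*s + 3)*(s**2 - 2*s + 1))
  -3/2 < Re(s) < 4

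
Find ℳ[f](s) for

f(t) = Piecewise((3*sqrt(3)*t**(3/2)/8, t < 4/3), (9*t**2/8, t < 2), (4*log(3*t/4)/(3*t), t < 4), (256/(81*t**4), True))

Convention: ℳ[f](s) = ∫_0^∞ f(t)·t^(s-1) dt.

reversing the common scale on t: 3*sqrt(6)*t**(3/2)/4 on [0, 2/3); 9*t**2/2 on [2/3, 1); 2*log(3*t/2)/(3*t) on [1, 2); …
remove the common scale on t first: t**(3/2) on [0, 1); 2*t**2 on [1, 3/2); log(t)/t on [3/2, 3); …
along the cuts 4/3, 2, 4, ℳ[f](s) splits into 4 integrals
segment [0, 4/3) carries 3*sqrt(3)*t**(3/2)/8; integrate it
between 4/3 and 2 the integrand is 9*t**2/8·t^(s-1)
on [2, 4) integrate f = 4*log(3*t/4)/(3*t) against the kernel
the [4, ∞) slice contributes ∫ 256/(81*t**4)·t^(s-1) dt

2**s*(324*2**s*(s - 4)*(s + 2)*(s**2 - 2*s + 1) - 324*2**s*(s - 4)*(2*s + 3)*(s**2 - 2*s + 1) - 108*3**s*s*(s - 4)*(s + 2)*(2*s + 3)*log(3) + 108*3**s*s*(s - 4)*(s + 2)*(2*s + 3)*log(2) - 108*3**s*(s - 4)*(s + 2)*(2*s + 3)*log(2) + 108*3**s*(s - 4)*(s + 2)*(2*s + 3) + 108*3**s*(s - 4)*(s + 2)*(2*s + 3)*log(3) + 729*3**s*(s - 4)*(2*s + 3)*(s**2 - 2*s + 1) + 54*6**s*s*(s - 4)*(s + 2)*(2*s + 3)*log(3) - 54*6**s*(s - 4)*(s + 2)*(2*s + 3)*log(3) - 54*6**s*(s - 4)*(s + 2)*(2*s + 3) - 2*6**s*(s + 2)*(2*s + 3)*(s**2 - 2*s + 1))/(162*3**s*(s - 4)*(s + 2)*(2*s + 3)*(s**2 - 2*s + 1))
  -3/2 < Re(s) < 4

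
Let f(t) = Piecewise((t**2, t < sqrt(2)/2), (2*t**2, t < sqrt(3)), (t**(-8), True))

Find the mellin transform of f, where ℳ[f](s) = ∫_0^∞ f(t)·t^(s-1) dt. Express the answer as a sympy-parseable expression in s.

invert the power substitution to get t on [0, 1/2); 2*t on [1/2, 3); t**(-4) on [3, ∞)
f breaks at sqrt(2)/2, sqrt(3) into 3 integrals to sum
piece [0, sqrt(2)/2): integrate t**2 against the kernel
[sqrt(2)/2, sqrt(3)) adds the kernel integral of 2*t**2
over [sqrt(3), ∞), the kernel integral of t**(-8) enters the sum

(sqrt(2)/2)**s*(972*6**(s/2)*(s - 8) - 2*6**(s/2)*(s + 2) - 81*s + 648)/(162*(s - 8)*(s + 2))
  -2 < Re(s) < 8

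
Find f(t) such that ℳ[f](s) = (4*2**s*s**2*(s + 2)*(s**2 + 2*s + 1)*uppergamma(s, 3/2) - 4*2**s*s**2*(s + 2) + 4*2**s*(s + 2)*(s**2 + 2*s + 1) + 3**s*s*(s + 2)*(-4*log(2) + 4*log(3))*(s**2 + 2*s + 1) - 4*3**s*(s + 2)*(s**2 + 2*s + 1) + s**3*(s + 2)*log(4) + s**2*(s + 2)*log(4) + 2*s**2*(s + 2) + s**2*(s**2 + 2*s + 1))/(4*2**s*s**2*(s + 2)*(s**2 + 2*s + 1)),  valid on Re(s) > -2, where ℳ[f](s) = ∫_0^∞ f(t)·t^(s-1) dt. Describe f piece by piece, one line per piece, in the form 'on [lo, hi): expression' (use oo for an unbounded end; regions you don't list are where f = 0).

breakpoints 1/2, 1, 3/2: one integral from each of the 4 segments
on [0, 1/2): add ∫ t**2·t^(s-1) dt
on [1/2, 1) integrate f = t*log(t) against the kernel
the [1, 3/2) slice contributes ∫ log(t)·t^(s-1) dt
on [3/2, ∞) integrate f = exp(-t) against the kernel

on [0, 1/2): t**2
on [1/2, 1): t*log(t)
on [1, 3/2): log(t)
on [3/2, oo): exp(-t)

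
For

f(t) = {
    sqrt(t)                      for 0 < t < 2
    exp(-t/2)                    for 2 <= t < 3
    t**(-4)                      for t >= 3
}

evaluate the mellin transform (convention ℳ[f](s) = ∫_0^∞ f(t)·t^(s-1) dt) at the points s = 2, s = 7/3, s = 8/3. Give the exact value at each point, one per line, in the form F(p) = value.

split f at 2, 3: ℳ[f](s) collects 3 kernel integrals
[0, 2) adds the kernel integral of sqrt(t)
for t in [2, 3): the term is ∫ exp(-t/2)·t^(s-1)
on [3, ∞): add ∫ t**(-4)·t^(s-1) dt

F(2) = -10*exp(-3/2) + 1/18 + 8*sqrt(2)/5 + 8*exp(-1)
F(7/3) = -4*2**(1/3)*uppergamma(7/3, 3/2) + 3**(1/3)/15 + 24*2**(5/6)/17 + 4*2**(1/3)*uppergamma(7/3, 1)
F(8/3) = -4*2**(2/3)*uppergamma(8/3, 3/2) + 3**(2/3)/12 + 48*2**(1/6)/19 + 4*2**(2/3)*uppergamma(8/3, 1)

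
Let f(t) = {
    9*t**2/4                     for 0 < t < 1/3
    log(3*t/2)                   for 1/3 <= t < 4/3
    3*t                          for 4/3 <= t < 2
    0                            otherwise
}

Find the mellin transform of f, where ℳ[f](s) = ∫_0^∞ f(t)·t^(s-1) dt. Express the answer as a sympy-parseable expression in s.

strip the common scale on t: t**2 on [0, 1/2); log(t) on [1/2, 2); 2*t on [2, 3)
split f at 1/3, 4/3: ℳ[f](s) collects 3 kernel integrals
over [0, 1/3), the kernel integral of 9*t**2/4 enters the sum
on [1/3, 4/3): add ∫ log(3*t/2)·t^(s-1) dt
segment [4/3, 2) carries 3*t; integrate it

(-16*2**(2*s)*s**2*(s + 2) + 4*2**(2*s)*s*(s + 1)*(s + 2)*log(2) - 4*2**(2*s)*(s + 1)*(s + 2) + 24*6**s*s**2*(s + 2) + s**2*(s + 1) + 4*s*(s + 1)*(s + 2)*log(2) + 4*(s + 1)*(s + 2))/(4*3**s*s**2*(s + 1)*(s + 2))
  Re(s) > -2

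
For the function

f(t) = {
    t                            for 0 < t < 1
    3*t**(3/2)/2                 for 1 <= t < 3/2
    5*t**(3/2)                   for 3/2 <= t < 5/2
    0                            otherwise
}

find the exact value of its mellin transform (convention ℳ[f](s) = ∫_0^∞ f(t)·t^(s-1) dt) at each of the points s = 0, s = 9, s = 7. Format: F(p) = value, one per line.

F(0) = -7*sqrt(6)/4 + 25*sqrt(10)/6
F(9) = -19683*sqrt(6)/2048 - 3/70 + 48828125*sqrt(10)/21504
F(7) = -45927*sqrt(6)/8704 - 7/136 + 1953125*sqrt(10)/4352

split f at 1, 3/2: ℳ[f](s) collects 3 kernel integrals
over [0, 1), the kernel integral of t enters the sum
between 1 and 3/2 the integrand is 3*t**(3/2)/2·t^(s-1)
∫ over [3/2, 5/2) of 5*t**(3/2)·t^(s-1) joins the sum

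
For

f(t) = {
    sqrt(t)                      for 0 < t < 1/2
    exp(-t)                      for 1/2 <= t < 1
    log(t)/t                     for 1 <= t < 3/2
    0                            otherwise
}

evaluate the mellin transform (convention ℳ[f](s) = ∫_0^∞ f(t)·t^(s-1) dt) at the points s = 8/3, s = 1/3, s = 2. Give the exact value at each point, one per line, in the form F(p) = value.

F(8/3) = -uppergamma(8/3, 1) - 27*2**(1/3)*3**(2/3)/100 + 3*2**(5/6)/152 + 9/25 + log(3**(9*2**(1/3)*3**(2/3)/20)/2**(9*2**(1/3)*3**(2/3)/20)) + uppergamma(8/3, 1/2)
F(1/3) = -3*2**(2/3)*3**(1/3)/4 + log(2**(2**(2/3)*3**(1/3)/2)/3**(2**(2/3)*3**(1/3)/2)) - uppergamma(1/3, 1) + uppergamma(1/3, 1/2) + 3*2**(1/6)/5 + 9/4
F(2) = -2*exp(-1) - 1/2 + sqrt(2)/20 + log(205891132094649/1073741824)/20 + 3*exp(-1/2)/2

along the cuts 1/2, 1, ℳ[f](s) splits into 3 integrals
on [0, 1/2): add ∫ sqrt(t)·t^(s-1) dt
between 1/2 and 1 the integrand is exp(-t)·t^(s-1)
on [1, 3/2): add ∫ log(t)/t·t^(s-1) dt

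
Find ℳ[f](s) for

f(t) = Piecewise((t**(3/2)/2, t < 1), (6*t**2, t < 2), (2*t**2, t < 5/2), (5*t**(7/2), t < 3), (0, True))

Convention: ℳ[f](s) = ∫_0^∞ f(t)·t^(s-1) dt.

(4*2**(s + 2)*(2*s + 3)*(2*s + 7) + 10*3**(s + 7/2)*(s + 2)*(2*s + 3) + 2*(5/2)**(s + 2)*(2*s + 3)*(2*s + 7) - 10*(5/2)**(s + 7/2)*(s + 2)*(2*s + 3) + (s + 2)*(2*s + 7) - 6*(2*s + 3)*(2*s + 7))/((s + 2)*(2*s + 3)*(2*s + 7))
  Re(s) > -3/2

linearity at 1, 2, 5/2 turns ℳ[f](s) into 4 summed integrals
on [0, 1): add ∫ t**(3/2)/2·t^(s-1) dt
segment [1, 2) carries 6*t**2; integrate it
over [2, 5/2), the kernel integral of 2*t**2 enters the sum
on [5/2, 3) integrate f = 5*t**(7/2) against the kernel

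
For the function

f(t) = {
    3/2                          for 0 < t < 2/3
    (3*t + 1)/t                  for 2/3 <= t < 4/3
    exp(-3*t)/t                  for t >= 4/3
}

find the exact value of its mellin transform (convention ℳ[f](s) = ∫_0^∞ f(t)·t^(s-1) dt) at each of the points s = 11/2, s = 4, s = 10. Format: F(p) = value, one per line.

F(11/2) = sqrt(6)*(sqrt(2)*(10395*sqrt(pi)*exp(4)*erfc(2) + 532620)/769824 + (-20480 + 770048*sqrt(2))*exp(4)/769824)*exp(-4)
F(4) = 26*exp(-4)/27 + 242/81
F(10) = 2154368*exp(-4)/19683 + 6024448/885735

peel off the shared t-power: 3*t/2 on [0, 2/3); 3*t + 1 on [2/3, 4/3); exp(-3*t) on [4/3, ∞)
undo the common scale on t: t on [0, 1); 2*t + 1 on [1, 2); exp(-2*t) on [2, ∞)
along the cuts 2/3, 4/3, ℳ[f](s) splits into 3 integrals
the [0, 2/3) slice contributes ∫ 3/2·t^(s-1) dt
between 2/3 and 4/3 the integrand is (3*t + 1)/t·t^(s-1)
on [4/3, ∞): add ∫ exp(-3*t)/t·t^(s-1) dt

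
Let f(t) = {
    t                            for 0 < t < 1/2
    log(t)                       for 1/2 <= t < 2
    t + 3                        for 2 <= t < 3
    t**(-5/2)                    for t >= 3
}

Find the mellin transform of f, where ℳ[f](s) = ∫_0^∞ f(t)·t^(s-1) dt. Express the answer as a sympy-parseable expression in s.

(-270*2**(2*s)*s**2*(2*s - 5) + 54*2**(2*s)*s*(s + 1)*(2*s - 5)*log(2) - 162*2**(2*s)*s*(2*s - 5) - 54*2**(2*s)*(s + 1)*(2*s - 5) - 4*sqrt(3)*6**s*s**2*(s + 1) + 324*6**s*s**2*(2*s - 5) + 162*6**s*s*(2*s - 5) + 27*s**2*(2*s - 5) + 54*s*(s + 1)*(2*s - 5)*log(2) + (2*s - 5)*(54*s + 54))/(54*2**s*s**2*(s + 1)*(2*s - 5))
  -1 < Re(s) < 5/2

integrate the 4 segments split at 1/2, 2, 3, then add the results
for t in [0, 1/2): the term is ∫ t·t^(s-1)
[1/2, 2) adds the kernel integral of log(t)
on [2, 3) integrate f = (t + 3) against the kernel
∫ over [3, ∞) of t**(-5/2)·t^(s-1) joins the sum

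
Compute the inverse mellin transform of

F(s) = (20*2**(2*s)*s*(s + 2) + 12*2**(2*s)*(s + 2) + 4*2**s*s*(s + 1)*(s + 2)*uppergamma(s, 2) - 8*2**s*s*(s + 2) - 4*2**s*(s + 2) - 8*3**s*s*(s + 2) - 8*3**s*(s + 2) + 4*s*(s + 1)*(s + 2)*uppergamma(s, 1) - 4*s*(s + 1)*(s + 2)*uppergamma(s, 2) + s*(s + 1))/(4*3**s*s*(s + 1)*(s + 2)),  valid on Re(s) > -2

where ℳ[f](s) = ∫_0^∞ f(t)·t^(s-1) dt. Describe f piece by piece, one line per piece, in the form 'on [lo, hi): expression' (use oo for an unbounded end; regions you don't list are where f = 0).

undo the common scale on t: t**2 on [0, 1/2); exp(-2*t) on [1/2, 1); t + 1 on [1, 3/2); …
summing 5 kernel integrals split by 1/3, 2/3, 1, 4/3 yields ℳ[f](s)
for t in [0, 1/3): the term is ∫ 9*t**2/4·t^(s-1)
on [1/3, 2/3) integrate f = exp(-3*t) against the kernel
∫ (3*t/2 + 1)·t^(s-1) over [2/3, 1)
for t in [1, 4/3): the term is ∫ (3*t/2 + 3)·t^(s-1)
between 4/3 and ∞ the integrand is exp(-3*t/2)·t^(s-1)

on [0, 1/3): 9*t**2/4
on [1/3, 2/3): exp(-3*t)
on [2/3, 1): 3*t/2 + 1
on [1, 4/3): 3*t/2 + 3
on [4/3, oo): exp(-3*t/2)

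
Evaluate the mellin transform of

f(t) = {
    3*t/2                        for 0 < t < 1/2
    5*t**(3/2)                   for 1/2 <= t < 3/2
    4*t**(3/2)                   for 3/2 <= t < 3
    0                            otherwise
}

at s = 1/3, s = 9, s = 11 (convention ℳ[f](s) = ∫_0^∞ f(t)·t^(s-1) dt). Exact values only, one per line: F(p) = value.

f breaks at 1/2, 3/2 into 3 integrals to sum
segment 0 to 1/2 holds 3*t/2; add its integral
the [1/2, 3/2) slice contributes ∫ 5*t**(3/2)·t^(s-1) dt
over [3/2, 3), the kernel integral of 4*t**(3/2) enters the sum

F(1/3) = -15*2**(1/6)/22 + 9*2**(2/3)/32 + 9*2**(1/6)*3**(5/6)/22 + 72*3**(5/6)/11
F(9) = -5*sqrt(2)/21504 + 3/20480 + 19683*sqrt(6)/7168 + 157464*sqrt(3)/7
F(11) = -sqrt(2)/20480 + 1/32768 + 531441*sqrt(6)/102400 + 4251528*sqrt(3)/25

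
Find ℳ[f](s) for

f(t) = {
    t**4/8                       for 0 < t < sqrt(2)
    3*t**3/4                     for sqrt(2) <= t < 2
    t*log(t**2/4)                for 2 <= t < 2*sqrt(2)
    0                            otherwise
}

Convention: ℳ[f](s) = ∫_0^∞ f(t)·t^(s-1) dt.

2**(s/2 - 3/2)*(8*2**s*(s + 1)*(s + 3)*(s + 4)*log(2) + 3*2**(s/2 + 5/2)*(s + 1)**2*(s + 4) + 2**(s/2 + 7/2)*(s + 3)*(s + 4) - 2**(s + 4)*(s + 3)*(s + 4) + 6*(-s - 4)*(s + 1)**2 + sqrt(2)*(s + 1)**2*(s + 3))/((s + 1)**2*(s + 3)*(s + 4))
  Re(s) > -4

reversing the shared t-power: t**3/8 on [0, sqrt(2)); 3*t**2/4 on [sqrt(2), 2); log(t**2/4) on [2, 2*sqrt(2))
remove the common scale on t first: t**3 on [0, sqrt(2)/2); 3*t**2 on [sqrt(2)/2, 1); log(t**2) on [1, sqrt(2))
undo the power substitution: t**(3/2) on [0, 1/2); 3*t on [1/2, 1); log(t) on [1, 2)
slice at sqrt(2), 2, transform all 3 pieces, and sum them
on [0, sqrt(2)): add ∫ t**4/8·t^(s-1) dt
segment [sqrt(2), 2) carries 3*t**3/4; integrate it
piece [2, 2*sqrt(2)): integrate t*log(t**2/4) against the kernel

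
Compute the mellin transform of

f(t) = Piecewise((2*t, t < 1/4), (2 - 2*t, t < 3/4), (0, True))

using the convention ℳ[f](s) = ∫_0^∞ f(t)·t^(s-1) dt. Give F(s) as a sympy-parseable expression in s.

(3**s*s + 4*3**s - 2*s - 4)/(2*2**(2*s)*s*(s + 1))
  Re(s) > -1

the common scale on t comes off first: t on [0, 1/2); 2 - t on [1/2, 3/2)
treat the 2 regions marked off by 1/4 separately and sum
between 0 and 1/4 the integrand is 2*t·t^(s-1)
∫ (2 - 2*t)·t^(s-1) over [1/4, 3/4)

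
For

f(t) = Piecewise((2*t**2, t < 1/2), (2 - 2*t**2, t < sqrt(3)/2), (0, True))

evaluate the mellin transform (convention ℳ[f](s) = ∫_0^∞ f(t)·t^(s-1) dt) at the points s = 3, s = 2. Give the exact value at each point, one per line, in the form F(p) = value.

F(3) = -7/120 + 11*sqrt(3)/80
F(2) = 9/32

reversing the power substitution: 2*t on [0, 1/4); 2 - 2*t on [1/4, 3/4)
the common scale on t comes off first: t on [0, 1/2); 2 - t on [1/2, 3/2)
decompose at 1/2; ℳ[f](s) sums the 2 pieces' integrals
∫ 2*t**2·t^(s-1) over [0, 1/2)
∫ (2 - 2*t**2)·t^(s-1) over [1/2, sqrt(3)/2)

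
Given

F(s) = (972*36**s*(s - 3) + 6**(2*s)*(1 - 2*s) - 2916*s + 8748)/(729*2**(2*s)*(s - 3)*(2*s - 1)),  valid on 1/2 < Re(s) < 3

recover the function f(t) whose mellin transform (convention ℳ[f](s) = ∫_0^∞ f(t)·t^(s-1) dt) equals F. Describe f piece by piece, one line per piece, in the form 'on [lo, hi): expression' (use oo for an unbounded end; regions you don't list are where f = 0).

on [0, 1/4): 1/sqrt(t)
on [1/4, 9): 2/sqrt(t)
on [9, oo): t**(-3)

back out the shared t-power: sqrt(t) on [0, 1/4); 2*sqrt(t) on [1/4, 9); t**(-2) on [9, ∞)
reversing the power substitution: t on [0, 1/2); 2*t on [1/2, 3); t**(-4) on [3, ∞)
slice at 1/4, 9, transform all 3 pieces, and sum them
on [0, 1/4) integrate f = 1/sqrt(t) against the kernel
for t in [1/4, 9): the term is ∫ 2/sqrt(t)·t^(s-1)
piece [9, ∞): integrate t**(-3) against the kernel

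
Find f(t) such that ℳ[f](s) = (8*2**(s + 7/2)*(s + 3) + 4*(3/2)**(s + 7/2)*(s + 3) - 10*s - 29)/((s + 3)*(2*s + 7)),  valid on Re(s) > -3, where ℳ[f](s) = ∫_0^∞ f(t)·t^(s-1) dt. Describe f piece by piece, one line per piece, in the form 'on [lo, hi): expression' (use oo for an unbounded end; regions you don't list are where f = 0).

decompose at 1, 3/2; ℳ[f](s) sums the 3 pieces' integrals
over [0, 1), the kernel integral of t**3 enters the sum
over [1, 3/2), the kernel integral of 6*t**(7/2) enters the sum
on [3/2, 2) integrate f = 4*t**(7/2) against the kernel

on [0, 1): t**3
on [1, 3/2): 6*t**(7/2)
on [3/2, 2): 4*t**(7/2)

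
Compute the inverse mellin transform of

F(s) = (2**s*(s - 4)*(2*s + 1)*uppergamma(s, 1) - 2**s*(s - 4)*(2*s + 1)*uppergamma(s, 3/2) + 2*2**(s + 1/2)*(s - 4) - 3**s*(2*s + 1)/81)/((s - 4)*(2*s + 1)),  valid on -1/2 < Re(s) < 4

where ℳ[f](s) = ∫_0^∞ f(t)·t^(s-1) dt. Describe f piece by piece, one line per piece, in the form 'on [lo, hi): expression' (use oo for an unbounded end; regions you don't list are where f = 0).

on [0, 2): sqrt(t)
on [2, 3): exp(-t/2)
on [3, oo): t**(-4)

split f at 2, 3: ℳ[f](s) collects 3 kernel integrals
segment 0 to 2 holds sqrt(t); add its integral
∫ exp(-t/2)·t^(s-1) over [2, 3)
[3, ∞) adds the kernel integral of t**(-4)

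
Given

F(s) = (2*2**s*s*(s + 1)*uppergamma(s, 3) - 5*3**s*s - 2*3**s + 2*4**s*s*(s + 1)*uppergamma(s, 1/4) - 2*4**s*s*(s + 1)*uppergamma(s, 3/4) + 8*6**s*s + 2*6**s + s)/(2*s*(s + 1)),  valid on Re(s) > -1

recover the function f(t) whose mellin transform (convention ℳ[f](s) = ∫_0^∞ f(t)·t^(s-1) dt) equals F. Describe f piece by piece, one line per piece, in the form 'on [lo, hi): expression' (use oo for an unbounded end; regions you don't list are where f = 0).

remove the common scale on t first: t on [0, 1/2); exp(-t/2) on [1/2, 3/2); t + 1 on [3/2, 3); …
summing 4 kernel integrals split by 1, 3, 6 yields ℳ[f](s)
∫ over [0, 1) of t/2·t^(s-1) joins the sum
between 1 and 3 the integrand is exp(-t/4)·t^(s-1)
on [3, 6): add ∫ (t/2 + 1)·t^(s-1) dt
[6, ∞) adds the kernel integral of exp(-t/2)

on [0, 1): t/2
on [1, 3): exp(-t/4)
on [3, 6): t/2 + 1
on [6, oo): exp(-t/2)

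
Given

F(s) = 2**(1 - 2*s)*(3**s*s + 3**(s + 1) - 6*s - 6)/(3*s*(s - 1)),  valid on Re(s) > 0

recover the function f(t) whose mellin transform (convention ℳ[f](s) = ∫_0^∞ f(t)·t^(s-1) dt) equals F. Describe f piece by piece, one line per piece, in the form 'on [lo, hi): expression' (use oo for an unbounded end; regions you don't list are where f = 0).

reversing the shared t-power: 2*t on [0, 1/4); 2 - 2*t on [1/4, 3/4)
strip the common scale on t: t on [0, 1/2); 2 - t on [1/2, 3/2)
f breaks at 1/4 into 2 integrals to sum
between 0 and 1/4 the integrand is 2·t^(s-1)
between 1/4 and 3/4 the integrand is (2 - 2*t)/t·t^(s-1)

on [0, 1/4): 2
on [1/4, 3/4): (2 - 2*t)/t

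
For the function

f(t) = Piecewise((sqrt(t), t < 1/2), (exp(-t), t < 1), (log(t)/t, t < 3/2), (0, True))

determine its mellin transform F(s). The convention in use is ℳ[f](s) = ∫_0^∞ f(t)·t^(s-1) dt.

(3*2**s*(2*s + 1)*(s**2 - 2*s + 1)*uppergamma(s, 1/2) - 3*2**s*(2*s + 1)*(s**2 - 2*s + 1)*uppergamma(s, 1) + 3*2**s*(2*s + 1) + 3**s*s*(2*s + 1)*(-2*log(2) + 2*log(3)) - 2*3**s*(2*s + 1) + 3**s*(2*s + 1)*(-2*log(3) + 2*log(2)) + 3*sqrt(2)*(s**2 - 2*s + 1))/(3*2**s*(2*s + 1)*(s**2 - 2*s + 1))
  Re(s) > -1/2

integrate the 3 segments split at 1/2, 1, then add the results
over [0, 1/2), the kernel integral of sqrt(t) enters the sum
piece [1/2, 1): integrate exp(-t) against the kernel
on [1, 3/2): add ∫ log(t)/t·t^(s-1) dt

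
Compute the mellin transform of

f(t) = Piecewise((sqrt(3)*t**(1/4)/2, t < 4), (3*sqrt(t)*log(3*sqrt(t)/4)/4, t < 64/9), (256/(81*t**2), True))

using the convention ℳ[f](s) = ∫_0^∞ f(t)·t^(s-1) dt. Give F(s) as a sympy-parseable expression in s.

(64*2**(4*s)*s*(2*s - 4)*(4*s + 1)*log(2) - 32*2**(4*s)*(2*s - 4)*(4*s + 1) + 32*2**(4*s)*(2*s - 4)*(4*s + 1)*log(2) - 2**(4*s)*(4*s + 1)*(4*s**2 + 4*s + 1) - 48*3**(2*s)*s*(2*s - 4)*(4*s + 1)*log(3) + 48*3**(2*s)*s*(2*s - 4)*(4*s + 1)*log(2) - 24*3**(2*s)*(2*s - 4)*(4*s + 1)*log(3) + 24*3**(2*s)*(2*s - 4)*(4*s + 1)*log(2) + 24*3**(2*s)*(2*s - 4)*(4*s + 1) + 16*3**(2*s)*sqrt(6)*(2*s - 4)*(4*s**2 + 4*s + 1))/(8*(3/2)**(2*s)*(2*s - 4)*(4*s + 1)*(4*s**2 + 4*s + 1))
  -1/4 < Re(s) < 2

reversing the power substitution: sqrt(3)*sqrt(t)/2 on [0, 2); 3*t*log(3*t/4)/4 on [2, 8/3); 256/(81*t**4) on [8/3, ∞)
remove the common scale on t first: sqrt(2)*sqrt(t)/2 on [0, 3); t*log(t/2)/2 on [3, 4); 16/t**4 on [4, ∞)
reversing the common scale on t: sqrt(t) on [0, 3/2); t*log(t) on [3/2, 2); t**(-4) on [2, ∞)
breakpoints 4, 64/9: one integral from each of the 3 segments
between 0 and 4 the integrand is sqrt(3)*t**(1/4)/2·t^(s-1)
over [4, 64/9), the kernel integral of 3*sqrt(t)*log(3*sqrt(t)/4)/4 enters the sum
piece [64/9, ∞): integrate 256/(81*t**2) against the kernel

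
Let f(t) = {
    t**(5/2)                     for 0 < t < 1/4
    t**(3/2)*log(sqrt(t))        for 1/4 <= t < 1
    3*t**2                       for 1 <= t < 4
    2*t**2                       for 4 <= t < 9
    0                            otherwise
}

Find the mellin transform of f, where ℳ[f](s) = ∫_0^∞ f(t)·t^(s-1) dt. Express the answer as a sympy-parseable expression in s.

peel off the shared t-power: sqrt(t) on [0, 1/4); log(sqrt(t))/sqrt(t) on [1/4, 1); 3 on [1, 4); …
peel off the power substitution: t on [0, 1/2); log(t)/t on [1/2, 1); 3 on [1, 2); …
the 4 pieces separated at 1/4, 1, 4 each add one integral
for t in [0, 1/4): the term is ∫ t**(5/2)·t^(s-1)
[1/4, 1) adds the kernel integral of t**(3/2)*log(sqrt(t))
segment [1, 4) carries 3*t**2; integrate it
piece [4, 9): integrate 2*t**2 against the kernel

(256*2**(4*s)*(2*s + 5)*(4*s - 4*(s + 2)**2 + 7) + 32*2**(2*s)*(s + 2)*(2*s + 5) - 48*2**(2*s)*(2*s + 5)*(4*s - 4*(s + 2)**2 + 7) + 2592*6**(2*s)*(2*s + 5)*(4*s - 4*(s + 2)**2 + 7) - 8*(s + 2)**2*(2*s + 5)*log(2) - 4*(s + 2)*(2*s + 5) + 4*(s + 2)*(2*s + 5)*log(2) + (s + 2)*(4*s - 4*(s + 2)**2 + 7))/(16*2**(2*s)*(s + 2)*(2*s + 5)*(4*s - 4*(s + 2)**2 + 7))
  Re(s) > -5/2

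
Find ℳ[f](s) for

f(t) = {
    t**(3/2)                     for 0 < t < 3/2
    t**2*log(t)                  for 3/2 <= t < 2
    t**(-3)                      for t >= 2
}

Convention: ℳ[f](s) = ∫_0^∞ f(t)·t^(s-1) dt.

(-32*2**(2*s)*(s - 3)*(2*s + 3) + 3**s*(s - 3)*(s + 1)*(2*s + 3)*(-18*log(3) + 18*log(2)) + 3**s*(s - 3)*(2*s + 3)*(-18*log(3) + 18*log(2)) + 18*3**s*(s - 3)*(2*s + 3) + 12*3**s*sqrt(6)*(s - 3)*(2*s + (s + 1)**2 + 3) + 32*4**s*(s - 3)*(s + 1)*(2*s + 3)*log(2) + 32*4**s*(s - 3)*(2*s + 3)*log(2) - 4**s*(2*s + 3)*(2*s + (s + 1)**2 + 3))/(8*2**s*(s - 3)*(2*s + 3)*(2*s + (s + 1)**2 + 3))
  -3/2 < Re(s) < 3

the shared t-power comes off first: sqrt(t) on [0, 3/2); t*log(t) on [3/2, 2); t**(-4) on [2, ∞)
integrate the 3 segments split at 3/2, 2, then add the results
for t in [0, 3/2): the term is ∫ t**(3/2)·t^(s-1)
segment [3/2, 2) carries t**2*log(t); integrate it
segment 2 to ∞ holds t**(-3); add its integral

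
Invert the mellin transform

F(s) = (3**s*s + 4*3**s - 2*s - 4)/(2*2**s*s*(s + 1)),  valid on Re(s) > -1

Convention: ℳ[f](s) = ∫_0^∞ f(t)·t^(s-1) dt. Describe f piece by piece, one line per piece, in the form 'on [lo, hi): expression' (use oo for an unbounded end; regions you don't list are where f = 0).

slice at 1/2, transform all 2 pieces, and sum them
for t in [0, 1/2): the term is ∫ t·t^(s-1)
on [1/2, 3/2): add ∫ (2 - t)·t^(s-1) dt

on [0, 1/2): t
on [1/2, 3/2): 2 - t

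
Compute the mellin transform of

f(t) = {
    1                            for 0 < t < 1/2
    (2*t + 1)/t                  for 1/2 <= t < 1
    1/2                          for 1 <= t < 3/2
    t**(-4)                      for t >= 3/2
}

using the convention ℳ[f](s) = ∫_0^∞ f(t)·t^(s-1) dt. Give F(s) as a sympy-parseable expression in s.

(405*2**s*s**2 - 1863*2**s*s + 972*2**s + 49*3**s*s**2 - 373*3**s*s + 324*3**s - 486*s**2 + 2106*s - 648)/(162*2**s*s*(s**2 - 5*s + 4))
  0 < Re(s) < 4

the shared t-power comes off first: t on [0, 1/2); 2*t + 1 on [1/2, 1); t/2 on [1, 3/2); …
summing 4 kernel integrals split by 1/2, 1, 3/2 yields ℳ[f](s)
segment [0, 1/2) carries 1; integrate it
segment [1/2, 1) carries (2*t + 1)/t; integrate it
segment [1, 3/2) carries 1/2; integrate it
∫ over [3/2, ∞) of t**(-4)·t^(s-1) joins the sum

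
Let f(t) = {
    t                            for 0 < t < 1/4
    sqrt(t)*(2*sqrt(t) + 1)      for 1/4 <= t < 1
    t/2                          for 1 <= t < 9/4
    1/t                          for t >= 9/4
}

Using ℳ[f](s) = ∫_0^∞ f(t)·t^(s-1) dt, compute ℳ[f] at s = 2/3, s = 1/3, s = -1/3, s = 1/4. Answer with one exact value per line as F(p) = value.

F(2/3) = 2**(2/3)*(-162 + 984*2**(1/3) + 1687*3**(1/3))/1120
F(1/3) = 2**(1/3)*(-378 + 725*3**(2/3) + 1116*2**(2/3))/960
F(-1/3) = 2**(2/3)*(-486 + 97*3**(1/3) + 594*2**(1/3))/144
F(1/4) = -13*sqrt(2)/30 + 403*sqrt(6)/540 + 38/15

invert the power substitution to get t**2 on [0, 1/2); t*(2*t + 1) on [1/2, 1); t**2/2 on [1, 3/2); …
the shared t-power comes off first: t on [0, 1/2); 2*t + 1 on [1/2, 1); t/2 on [1, 3/2); …
slice at 1/4, 1, 9/4, transform all 4 pieces, and sum them
between 0 and 1/4 the integrand is t·t^(s-1)
piece [1/4, 1): integrate sqrt(t)*(2*sqrt(t) + 1) against the kernel
[1, 9/4) adds the kernel integral of t/2
∫ over [9/4, ∞) of 1/t·t^(s-1) joins the sum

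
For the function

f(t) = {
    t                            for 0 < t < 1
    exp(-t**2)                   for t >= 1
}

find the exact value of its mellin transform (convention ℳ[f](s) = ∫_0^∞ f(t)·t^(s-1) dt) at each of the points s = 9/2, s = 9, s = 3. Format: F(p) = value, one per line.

F(9/2) = 2/11 + uppergamma(9/4, 1)/2
F(9) = (E*(16 + 525*sqrt(pi)*erfc(1)) + 2110)*exp(-1)/160
F(3) = (2 + E*(sqrt(pi)*erfc(1) + 1))*exp(-1)/4

reversing the power substitution: sqrt(t) on [0, 1); exp(-t) on [1, ∞)
cuts at 1: linearity sums the 2 kernel integrals
over [0, 1), the kernel integral of t enters the sum
piece [1, ∞): integrate exp(-t**2) against the kernel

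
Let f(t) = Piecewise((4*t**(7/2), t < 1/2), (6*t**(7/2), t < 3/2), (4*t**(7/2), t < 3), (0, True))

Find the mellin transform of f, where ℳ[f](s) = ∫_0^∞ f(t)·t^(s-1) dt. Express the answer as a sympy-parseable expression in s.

linearity at 1/2, 3/2 turns ℳ[f](s) into 3 summed integrals
piece [0, 1/2): integrate 4*t**(7/2) against the kernel
on [1/2, 3/2) integrate f = 6*t**(7/2) against the kernel
on [3/2, 3) integrate f = 4*t**(7/2) against the kernel

4*(-2**(-s - 7/2) + 2*3**(s + 7/2) + (3/2)**(s + 7/2))/(2*s + 7)
  Re(s) > -7/2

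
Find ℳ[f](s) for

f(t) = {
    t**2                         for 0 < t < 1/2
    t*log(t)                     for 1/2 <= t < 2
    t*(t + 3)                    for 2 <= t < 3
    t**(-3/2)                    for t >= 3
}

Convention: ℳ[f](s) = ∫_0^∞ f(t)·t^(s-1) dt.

reversing the shared t-power: t on [0, 1/2); log(t) on [1/2, 2); t + 3 on [2, 3); …
treat the 4 regions marked off by 1/2, 2, 3 separately and sum
∫ t**2·t^(s-1) over [0, 1/2)
the [1/2, 2) slice contributes ∫ t*log(t)·t^(s-1) dt
over [2, 3), the kernel integral of t*(t + 3) enters the sum
segment [3, ∞) carries t**(-3/2); integrate it

(360*2**(2*s)*(3 - 2*s)*(s + 1)**2 + 72*2**(2*s)*(s + 1)*(s + 2)*(2*s - 3)*log(2) - 216*2**(2*s)*(s + 1)*(2*s - 3) - 72*2**(2*s)*(s + 2)*(2*s - 3) - 8*sqrt(3)*6**s*(s + 1)**2*(s + 2) + 648*6**s*(s + 1)**2*(2*s - 3) + 324*6**s*(s + 1)*(2*s - 3) + 9*(s + 1)**2*(2*s - 3) + 18*(s + 1)*(s + 2)*(2*s - 3)*log(2) + 18*(s + 2)*(2*s - 3))/(36*2**s*(s + 1)**2*(s + 2)*(2*s - 3))
  -2 < Re(s) < 3/2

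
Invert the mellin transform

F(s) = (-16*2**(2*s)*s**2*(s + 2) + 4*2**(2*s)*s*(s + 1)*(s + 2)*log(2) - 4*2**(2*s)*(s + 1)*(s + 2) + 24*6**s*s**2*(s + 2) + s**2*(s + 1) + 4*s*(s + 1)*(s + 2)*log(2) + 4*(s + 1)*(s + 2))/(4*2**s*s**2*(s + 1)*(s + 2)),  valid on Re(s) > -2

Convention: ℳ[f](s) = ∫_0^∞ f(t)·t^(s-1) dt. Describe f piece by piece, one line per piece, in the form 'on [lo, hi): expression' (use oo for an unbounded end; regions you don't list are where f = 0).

integrate the 3 segments split at 1/2, 2, then add the results
on [0, 1/2): add ∫ t**2·t^(s-1) dt
for t in [1/2, 2): the term is ∫ log(t)·t^(s-1)
the [2, 3) slice contributes ∫ 2*t·t^(s-1) dt

on [0, 1/2): t**2
on [1/2, 2): log(t)
on [2, 3): 2*t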